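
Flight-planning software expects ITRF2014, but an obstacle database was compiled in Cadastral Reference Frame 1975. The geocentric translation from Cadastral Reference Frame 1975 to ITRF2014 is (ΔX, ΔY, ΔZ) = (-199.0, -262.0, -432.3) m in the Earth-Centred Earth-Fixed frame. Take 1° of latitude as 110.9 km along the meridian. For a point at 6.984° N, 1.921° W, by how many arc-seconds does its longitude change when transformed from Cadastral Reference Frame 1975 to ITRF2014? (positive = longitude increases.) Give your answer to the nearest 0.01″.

Δλ = -8.78″

sin φ = 0.121592, cos φ = 0.992580, sin λ = -0.033521, cos λ = 0.999438.
East component: ΔE = −sin λ·ΔX + cos λ·ΔY = −(-0.033521)(-199.0) + (0.999438)(-262.0) = -268.52 m.
1° of latitude spans 110900 m; at latitude φ, 1° of longitude spans that × cos φ = 110077.1 m, so Δλ = -268.52 / 110077.1 × 3600 = -8.782″.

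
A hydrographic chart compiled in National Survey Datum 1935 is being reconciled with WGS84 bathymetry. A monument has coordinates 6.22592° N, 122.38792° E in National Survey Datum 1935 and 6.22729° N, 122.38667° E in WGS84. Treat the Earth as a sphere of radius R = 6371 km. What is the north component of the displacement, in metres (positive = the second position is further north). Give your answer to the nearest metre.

ΔN = 152 m

Δφ = 6.22729° − 6.22592° = +0.00137°; Δλ = 122.38667° − 122.38792° = -0.00125°.
1° along a meridian = πR/180 = 111195 m.
ΔN = Δφ × 111195 = 152.3 m; ΔE = Δλ × 111195 × cos(6.22592°) = -0.00125 × 111195 × 0.994102 = -138.2 m.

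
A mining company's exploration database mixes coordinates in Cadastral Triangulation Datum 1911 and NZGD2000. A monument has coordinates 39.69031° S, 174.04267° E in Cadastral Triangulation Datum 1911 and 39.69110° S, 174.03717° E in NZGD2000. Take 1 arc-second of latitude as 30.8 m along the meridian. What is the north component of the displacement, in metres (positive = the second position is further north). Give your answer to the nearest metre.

ΔN = -88 m

Δφ = -39.69110° − -39.69031° = -0.00079°; Δλ = 174.03717° − 174.04267° = -0.00550°.
1° of latitude = 3600 × 30.80 = 110880 m.
ΔN = Δφ × 110880 = -87.6 m; ΔE = Δλ × 110880 × cos(-39.69031°) = -0.00550 × 110880 × 0.769508 = -469.3 m.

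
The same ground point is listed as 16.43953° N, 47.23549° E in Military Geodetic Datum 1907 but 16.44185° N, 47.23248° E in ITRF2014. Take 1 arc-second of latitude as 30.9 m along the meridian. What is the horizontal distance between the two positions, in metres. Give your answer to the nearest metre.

Δφ = 16.44185° − 16.43953° = +0.00232°; Δλ = 47.23248° − 47.23549° = -0.00301°.
1° of latitude = 3600 × 30.90 = 111240 m.
ΔN = Δφ × 111240 = 258.1 m; ΔE = Δλ × 111240 × cos(16.43953°) = -0.00301 × 111240 × 0.959119 = -321.1 m.
Distance = √(ΔE² + ΔN²) = √((-321.1)² + 258.1²) = 412.0 m.

412 m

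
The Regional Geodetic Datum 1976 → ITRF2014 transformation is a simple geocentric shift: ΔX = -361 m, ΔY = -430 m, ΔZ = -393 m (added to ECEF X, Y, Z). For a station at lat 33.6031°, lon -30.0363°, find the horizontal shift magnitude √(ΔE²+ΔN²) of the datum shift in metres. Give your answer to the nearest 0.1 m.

At φ = 33.6031°, λ = -30.0363°: sin φ = 0.553437, cos φ = 0.832891, sin λ = -0.500549, cos λ = 0.865708.
ΔE = −sin λ·ΔX + cos λ·ΔY = −(-0.500549)·(-361) + (0.865708)·(-430) = -552.95 m.
ΔN = −sin φ cos λ·ΔX − sin φ sin λ·ΔY + cos φ·ΔZ = −(0.553437)(0.865708)(-361) − (0.553437)(-0.500549)(-430) + (0.832891)(-393) = -273.49 m.
Horizontal magnitude = √(ΔE² + ΔN²) = √((-552.95)² + (-273.49)²) = 616.89 m.

616.9 m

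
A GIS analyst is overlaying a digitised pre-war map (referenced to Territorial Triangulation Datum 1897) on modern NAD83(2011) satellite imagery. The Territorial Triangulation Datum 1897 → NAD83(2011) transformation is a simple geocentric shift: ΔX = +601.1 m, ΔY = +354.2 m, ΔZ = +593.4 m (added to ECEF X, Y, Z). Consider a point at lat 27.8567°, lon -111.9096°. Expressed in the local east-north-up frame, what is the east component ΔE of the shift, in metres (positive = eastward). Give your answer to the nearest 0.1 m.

At φ = 27.8567°, λ = -111.9096°: sin φ = 0.467262, cos φ = 0.884119, sin λ = -0.927774, cos λ = -0.373143.
ΔE = −sin λ·ΔX + cos λ·ΔY = −(-0.927774)·(601.1) + (-0.373143)·(354.2) = 425.52 m.

ΔE = 425.5 m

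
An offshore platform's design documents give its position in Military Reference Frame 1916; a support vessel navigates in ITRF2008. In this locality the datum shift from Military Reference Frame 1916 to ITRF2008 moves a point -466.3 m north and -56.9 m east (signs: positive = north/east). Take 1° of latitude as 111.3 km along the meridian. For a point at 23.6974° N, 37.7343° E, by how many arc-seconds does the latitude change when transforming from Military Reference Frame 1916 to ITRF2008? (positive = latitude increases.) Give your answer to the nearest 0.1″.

1° of latitude = 111.3 km, so Δφ = -466.3 / 111300 = -0.0041896° = -15.082″.

Δφ = -15.1″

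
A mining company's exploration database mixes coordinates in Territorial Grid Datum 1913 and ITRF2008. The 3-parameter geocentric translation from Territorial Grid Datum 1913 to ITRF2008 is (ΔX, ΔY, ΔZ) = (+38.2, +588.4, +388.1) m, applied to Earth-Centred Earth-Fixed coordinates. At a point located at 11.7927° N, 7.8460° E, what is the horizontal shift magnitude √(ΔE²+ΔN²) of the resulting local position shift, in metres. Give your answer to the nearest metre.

678 m

At φ = 11.7927°, λ = 7.8460°: sin φ = 0.204371, cos φ = 0.978893, sin λ = 0.136511, cos λ = 0.990639.
ΔE = −sin λ·ΔX + cos λ·ΔY = −(0.136511)·(38.2) + (0.990639)·(588.4) = 577.68 m.
ΔN = −sin φ cos λ·ΔX − sin φ sin λ·ΔY + cos φ·ΔZ = −(0.204371)(0.990639)(38.2) − (0.204371)(0.136511)(588.4) + (0.978893)(388.1) = 355.76 m.
Horizontal magnitude = √(ΔE² + ΔN²) = √(577.68² + 355.76²) = 678.44 m.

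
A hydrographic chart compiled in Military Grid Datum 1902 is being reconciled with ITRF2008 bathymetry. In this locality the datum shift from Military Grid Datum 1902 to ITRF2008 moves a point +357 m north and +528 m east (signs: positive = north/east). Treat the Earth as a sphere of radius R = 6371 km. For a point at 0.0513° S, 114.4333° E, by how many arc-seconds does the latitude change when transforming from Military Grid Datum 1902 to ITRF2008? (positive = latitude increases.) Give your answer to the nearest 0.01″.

Δφ = 11.56″

On a sphere of radius R, 1 rad of latitude = R, so Δφ = ΔN / R = 357.0 / 6371000 = 5.6035e-05 rad = 11.558″.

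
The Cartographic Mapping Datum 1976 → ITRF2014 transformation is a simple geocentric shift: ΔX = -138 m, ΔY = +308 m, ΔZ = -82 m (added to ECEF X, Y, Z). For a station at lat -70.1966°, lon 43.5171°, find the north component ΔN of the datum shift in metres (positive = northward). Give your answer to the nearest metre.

At φ = -70.1966°, λ = 43.5171°: sin φ = -0.940861, cos φ = 0.338794, sin λ = 0.688571, cos λ = 0.725169.
ΔN = −sin φ cos λ·ΔX − sin φ sin λ·ΔY + cos φ·ΔZ = −(-0.940861)(0.725169)(-138) − (-0.940861)(0.688571)(308) + (0.338794)(-82) = 77.60 m.

ΔN = 78 m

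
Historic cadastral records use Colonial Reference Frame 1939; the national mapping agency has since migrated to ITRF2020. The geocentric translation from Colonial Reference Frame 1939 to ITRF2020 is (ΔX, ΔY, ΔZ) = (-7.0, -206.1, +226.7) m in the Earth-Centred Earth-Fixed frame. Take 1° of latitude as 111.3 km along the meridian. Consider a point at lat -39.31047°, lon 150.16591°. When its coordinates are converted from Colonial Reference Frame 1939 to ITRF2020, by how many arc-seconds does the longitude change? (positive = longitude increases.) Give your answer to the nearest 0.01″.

sin φ = -0.633522, cos φ = 0.773724, sin λ = 0.497490, cos λ = -0.867470.
East component: ΔE = −sin λ·ΔX + cos λ·ΔY = −(0.497490)(-7.0) + (-0.867470)(-206.1) = 182.27 m.
1° of latitude spans 111300 m; at latitude φ, 1° of longitude spans that × cos φ = 86115.5 m, so Δλ = 182.27 / 86115.5 × 3600 = 7.620″.

Δλ = 7.62″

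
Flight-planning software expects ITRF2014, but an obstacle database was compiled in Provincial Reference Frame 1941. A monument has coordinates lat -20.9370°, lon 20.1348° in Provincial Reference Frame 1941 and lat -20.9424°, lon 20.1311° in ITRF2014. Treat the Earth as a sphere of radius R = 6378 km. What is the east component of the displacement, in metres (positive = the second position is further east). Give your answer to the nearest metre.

Δφ = -20.9424° − -20.9370° = -0.0054°; Δλ = 20.1311° − 20.1348° = -0.0037°.
1° along a meridian = πR/180 = 111317 m.
ΔN = Δφ × 111317 = -601.1 m; ΔE = Δλ × 111317 × cos(-20.9370°) = -0.0037 × 111317 × 0.933974 = -384.7 m.

ΔE = -385 m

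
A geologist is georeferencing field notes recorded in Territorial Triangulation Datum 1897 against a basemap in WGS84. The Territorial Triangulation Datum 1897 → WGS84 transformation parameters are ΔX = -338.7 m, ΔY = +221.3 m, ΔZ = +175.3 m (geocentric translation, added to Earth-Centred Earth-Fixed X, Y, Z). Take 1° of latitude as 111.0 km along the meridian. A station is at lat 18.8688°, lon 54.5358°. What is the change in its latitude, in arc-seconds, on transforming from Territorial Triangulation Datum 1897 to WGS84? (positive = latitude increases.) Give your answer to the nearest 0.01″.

sin φ = 0.323402, cos φ = 0.946262, sin λ = 0.814478, cos λ = 0.580194.
North component: ΔN = −sin φ cos λ·ΔX − sin φ sin λ·ΔY + cos φ·ΔZ = −(0.323402)(0.580194)(-338.7) − (0.323402)(0.814478)(221.3) + (0.946262)(175.3) = 171.14 m.
1° of latitude spans 111000 m, so Δφ = 171.14 / 111000 × 3600 = 5.551″.

Δφ = 5.55″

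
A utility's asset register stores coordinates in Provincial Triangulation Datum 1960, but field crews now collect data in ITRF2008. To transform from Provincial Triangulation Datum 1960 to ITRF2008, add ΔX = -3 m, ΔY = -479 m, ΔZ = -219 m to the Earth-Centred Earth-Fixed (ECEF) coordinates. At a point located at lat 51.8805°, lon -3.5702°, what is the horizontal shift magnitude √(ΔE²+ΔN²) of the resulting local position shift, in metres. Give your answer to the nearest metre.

At φ = 51.8805°, λ = -3.5702°: sin φ = 0.786725, cos φ = 0.617304, sin λ = -0.062271, cos λ = 0.998059.
ΔE = −sin λ·ΔX + cos λ·ΔY = −(-0.062271)·(-3) + (0.998059)·(-479) = -478.26 m.
ΔN = −sin φ cos λ·ΔX − sin φ sin λ·ΔY + cos φ·ΔZ = −(0.786725)(0.998059)(-3) − (0.786725)(-0.062271)(-479) + (0.617304)(-219) = -156.30 m.
Horizontal magnitude = √(ΔE² + ΔN²) = √((-478.26)² + (-156.30)²) = 503.15 m.

503 m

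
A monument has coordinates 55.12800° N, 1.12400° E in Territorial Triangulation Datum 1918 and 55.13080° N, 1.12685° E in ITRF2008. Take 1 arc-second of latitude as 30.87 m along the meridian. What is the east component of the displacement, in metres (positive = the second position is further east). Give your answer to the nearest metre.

ΔE = 181 m

Δφ = 55.13080° − 55.12800° = +0.00280°; Δλ = 1.12685° − 1.12400° = +0.00285°.
1° of latitude = 3600 × 30.87 = 111132 m.
ΔN = Δφ × 111132 = 311.2 m; ΔE = Δλ × 111132 × cos(55.12800°) = +0.00285 × 111132 × 0.571745 = 181.1 m.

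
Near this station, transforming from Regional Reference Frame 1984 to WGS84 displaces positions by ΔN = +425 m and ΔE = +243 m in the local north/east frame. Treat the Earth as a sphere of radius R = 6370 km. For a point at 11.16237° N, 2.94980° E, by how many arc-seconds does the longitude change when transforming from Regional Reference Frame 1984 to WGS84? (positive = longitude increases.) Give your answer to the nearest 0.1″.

Δλ = 8.0″

At latitude 11.16237°, cos φ = 0.981083.
One radian of longitude at latitude φ spans R cos φ, so Δλ = ΔE / (R cos φ) = 243.0 / (6370000 × 0.981083) = 3.8883e-05 rad = 8.020″.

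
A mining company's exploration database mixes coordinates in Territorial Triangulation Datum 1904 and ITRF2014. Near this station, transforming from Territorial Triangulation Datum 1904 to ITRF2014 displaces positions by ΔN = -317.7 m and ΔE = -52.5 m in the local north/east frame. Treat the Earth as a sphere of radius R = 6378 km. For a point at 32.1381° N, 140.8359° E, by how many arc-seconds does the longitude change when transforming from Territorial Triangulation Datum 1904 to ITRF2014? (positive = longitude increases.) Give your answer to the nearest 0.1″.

At latitude 32.1381°, cos φ = 0.846768.
One radian of longitude at latitude φ spans R cos φ, so Δλ = ΔE / (R cos φ) = -52.5 / (6378000 × 0.846768) = -9.7210e-06 rad = -2.005″.

Δλ = -2.0″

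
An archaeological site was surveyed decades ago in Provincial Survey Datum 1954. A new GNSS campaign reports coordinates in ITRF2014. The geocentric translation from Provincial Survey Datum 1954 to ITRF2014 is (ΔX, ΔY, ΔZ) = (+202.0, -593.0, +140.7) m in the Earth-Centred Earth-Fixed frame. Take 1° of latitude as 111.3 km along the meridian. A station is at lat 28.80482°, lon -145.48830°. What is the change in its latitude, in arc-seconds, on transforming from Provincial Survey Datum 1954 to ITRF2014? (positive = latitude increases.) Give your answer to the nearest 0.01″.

sin φ = 0.481827, cos φ = 0.876266, sin λ = -0.566575, cos λ = -0.824011.
North component: ΔN = −sin φ cos λ·ΔX − sin φ sin λ·ΔY + cos φ·ΔZ = −(0.481827)(-0.824011)(202.0) − (0.481827)(-0.566575)(-593.0) + (0.876266)(140.7) = 41.61 m.
1° of latitude spans 111300 m, so Δφ = 41.61 / 111300 × 3600 = 1.346″.

Δφ = 1.35″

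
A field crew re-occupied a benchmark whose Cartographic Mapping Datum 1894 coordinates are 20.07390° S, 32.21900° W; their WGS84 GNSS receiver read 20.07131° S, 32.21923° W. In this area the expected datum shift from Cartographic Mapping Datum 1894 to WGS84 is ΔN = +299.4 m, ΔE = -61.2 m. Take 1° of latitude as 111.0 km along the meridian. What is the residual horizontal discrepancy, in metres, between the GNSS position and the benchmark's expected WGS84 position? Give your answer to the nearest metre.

Observed coordinate differences: Δφ = +0.00259°, Δλ = -0.00023°.
Converting to metres (1° lat = 111000 m, cos φ = 0.939251): observed ΔN = 287.5 m, observed ΔE = -24.0 m.
Subtracting the expected shift leaves a residual of 287.5 − (299.4) = -11.9 m north and -24.0 − (-61.2) = 37.2 m east.
Residual distance = √((-11.9)² + 37.2²) = 39.1 m.

39 m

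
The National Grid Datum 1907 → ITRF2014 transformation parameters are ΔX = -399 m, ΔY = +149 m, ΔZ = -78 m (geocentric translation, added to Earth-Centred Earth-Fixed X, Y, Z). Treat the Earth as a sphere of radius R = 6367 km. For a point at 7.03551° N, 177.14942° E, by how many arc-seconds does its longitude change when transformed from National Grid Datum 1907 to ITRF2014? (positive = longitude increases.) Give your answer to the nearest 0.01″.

sin φ = 0.122484, cos φ = 0.992470, sin λ = 0.049731, cos λ = -0.998763.
East component: ΔE = −sin λ·ΔX + cos λ·ΔY = −(0.049731)(-399) + (-0.998763)(149) = -128.97 m.
1° of latitude spans πR/180 = 111125 m; at latitude φ, 1° of longitude spans that × cos φ = 110288.4 m, so Δλ = -128.97 / 110288.4 × 3600 = -4.210″.

Δλ = -4.21″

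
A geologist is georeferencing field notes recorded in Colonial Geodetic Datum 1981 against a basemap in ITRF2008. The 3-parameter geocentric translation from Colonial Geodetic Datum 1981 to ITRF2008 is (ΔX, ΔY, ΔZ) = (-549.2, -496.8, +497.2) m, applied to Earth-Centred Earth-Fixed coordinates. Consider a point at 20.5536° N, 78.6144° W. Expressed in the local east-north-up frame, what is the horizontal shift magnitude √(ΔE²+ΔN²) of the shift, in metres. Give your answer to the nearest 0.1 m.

At φ = 20.5536°, λ = -78.6144°: sin φ = 0.351083, cos φ = 0.936344, sin λ = -0.980321, cos λ = 0.197411.
ΔE = −sin λ·ΔX + cos λ·ΔY = −(-0.980321)·(-549.2) + (0.197411)·(-496.8) = -636.47 m.
ΔN = −sin φ cos λ·ΔX − sin φ sin λ·ΔY + cos φ·ΔZ = −(0.351083)(0.197411)(-549.2) − (0.351083)(-0.980321)(-496.8) + (0.936344)(497.2) = 332.63 m.
Horizontal magnitude = √(ΔE² + ΔN²) = √((-636.47)² + 332.63²) = 718.14 m.

718.1 m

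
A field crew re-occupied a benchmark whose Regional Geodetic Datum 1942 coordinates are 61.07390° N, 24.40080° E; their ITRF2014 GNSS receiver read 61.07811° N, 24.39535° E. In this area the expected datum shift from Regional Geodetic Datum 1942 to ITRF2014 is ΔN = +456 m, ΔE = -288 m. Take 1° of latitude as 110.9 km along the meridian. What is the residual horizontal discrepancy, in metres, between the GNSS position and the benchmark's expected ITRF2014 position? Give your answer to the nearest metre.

12 m

Observed coordinate differences: Δφ = +0.00421°, Δλ = -0.00545°.
Converting to metres (1° lat = 110900 m, cos φ = 0.483681): observed ΔN = 466.9 m, observed ΔE = -292.3 m.
Subtracting the expected shift leaves a residual of 466.9 − (456) = 10.9 m north and -292.3 − (-288) = -4.3 m east.
Residual distance = √(10.9² + (-4.3)²) = 11.7 m.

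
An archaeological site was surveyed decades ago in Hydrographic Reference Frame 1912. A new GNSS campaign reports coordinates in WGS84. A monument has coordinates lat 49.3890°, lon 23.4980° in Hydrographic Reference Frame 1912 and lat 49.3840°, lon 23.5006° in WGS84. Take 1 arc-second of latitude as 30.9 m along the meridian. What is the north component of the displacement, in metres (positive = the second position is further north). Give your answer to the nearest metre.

ΔN = -556 m

Δφ = 49.3840° − 49.3890° = -0.0050°; Δλ = 23.5006° − 23.4980° = +0.0026°.
1° of latitude = 3600 × 30.90 = 111240 m.
ΔN = Δφ × 111240 = -556.2 m; ΔE = Δλ × 111240 × cos(49.3890°) = +0.0026 × 111240 × 0.650920 = 188.3 m.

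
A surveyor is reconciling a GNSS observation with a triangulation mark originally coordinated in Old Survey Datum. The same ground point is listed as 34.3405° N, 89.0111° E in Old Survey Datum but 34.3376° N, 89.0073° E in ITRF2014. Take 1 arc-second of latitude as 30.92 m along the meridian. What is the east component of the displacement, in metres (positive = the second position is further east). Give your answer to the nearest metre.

Δφ = 34.3376° − 34.3405° = -0.0029°; Δλ = 89.0073° − 89.0111° = -0.0038°.
1° of latitude = 3600 × 30.92 = 111312 m.
ΔN = Δφ × 111312 = -322.8 m; ΔE = Δλ × 111312 × cos(34.3405°) = -0.0038 × 111312 × 0.825700 = -349.3 m.

ΔE = -349 m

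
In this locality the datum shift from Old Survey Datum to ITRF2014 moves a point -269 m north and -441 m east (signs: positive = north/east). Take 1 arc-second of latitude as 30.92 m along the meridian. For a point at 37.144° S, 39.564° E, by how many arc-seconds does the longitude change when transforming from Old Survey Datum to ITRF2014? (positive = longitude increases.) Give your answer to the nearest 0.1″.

At latitude -37.144°, cos φ = 0.797120.
1″ of longitude at this latitude = 30.92 × cos φ = 24.6470 m, so Δλ = -441.0 / 24.6470 = -17.893″.

Δλ = -17.9″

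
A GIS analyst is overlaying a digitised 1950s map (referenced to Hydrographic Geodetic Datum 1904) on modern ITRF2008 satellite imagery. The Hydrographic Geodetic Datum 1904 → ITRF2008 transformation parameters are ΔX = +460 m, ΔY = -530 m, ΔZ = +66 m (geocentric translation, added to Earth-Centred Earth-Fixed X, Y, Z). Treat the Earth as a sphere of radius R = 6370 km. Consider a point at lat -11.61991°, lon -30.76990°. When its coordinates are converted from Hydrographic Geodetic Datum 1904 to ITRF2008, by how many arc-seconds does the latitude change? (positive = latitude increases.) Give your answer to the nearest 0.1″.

sin φ = -0.201418, cos φ = 0.979505, sin λ = -0.511592, cos λ = 0.859229.
North component: ΔN = −sin φ cos λ·ΔX − sin φ sin λ·ΔY + cos φ·ΔZ = −(-0.201418)(0.859229)(460) − (-0.201418)(-0.511592)(-530) + (0.979505)(66) = 198.87 m.
1° of latitude spans πR/180 = 111177 m, so Δφ = 198.87 / 111177 × 3600 = 6.440″.

Δφ = 6.4″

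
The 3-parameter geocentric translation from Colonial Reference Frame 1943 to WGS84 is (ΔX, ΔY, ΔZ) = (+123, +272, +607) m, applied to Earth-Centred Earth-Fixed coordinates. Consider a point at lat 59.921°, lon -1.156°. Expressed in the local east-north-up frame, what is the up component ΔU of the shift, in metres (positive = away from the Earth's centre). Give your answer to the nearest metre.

ΔU = 584 m

The local up (radial) axis is (cos φ cos λ, cos φ sin λ, sin φ), giving ΔU = 61.634 − 2.750 + 525.258 = 584.14 m.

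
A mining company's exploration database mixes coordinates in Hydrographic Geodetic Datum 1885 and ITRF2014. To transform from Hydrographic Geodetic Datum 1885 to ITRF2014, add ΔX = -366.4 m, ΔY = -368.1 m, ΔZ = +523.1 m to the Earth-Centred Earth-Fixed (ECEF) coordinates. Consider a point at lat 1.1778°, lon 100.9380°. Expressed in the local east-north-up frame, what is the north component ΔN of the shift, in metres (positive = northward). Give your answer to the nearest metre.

At φ = 1.1778°, λ = 100.9380°: sin φ = 0.020555, cos φ = 0.999789, sin λ = 0.981833, cos λ = -0.189747.
ΔN = −sin φ cos λ·ΔX − sin φ sin λ·ΔY + cos φ·ΔZ = −(0.020555)(-0.189747)(-366.4) − (0.020555)(0.981833)(-368.1) + (0.999789)(523.1) = 528.99 m.

ΔN = 529 m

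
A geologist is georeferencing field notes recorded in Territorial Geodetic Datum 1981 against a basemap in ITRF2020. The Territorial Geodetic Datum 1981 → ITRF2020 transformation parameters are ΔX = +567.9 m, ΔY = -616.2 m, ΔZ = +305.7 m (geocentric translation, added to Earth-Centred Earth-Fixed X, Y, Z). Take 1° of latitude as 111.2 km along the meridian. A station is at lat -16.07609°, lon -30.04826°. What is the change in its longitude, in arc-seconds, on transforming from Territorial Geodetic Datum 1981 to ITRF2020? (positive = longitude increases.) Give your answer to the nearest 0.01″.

Δλ = -8.39″

sin φ = -0.276914, cos φ = 0.960895, sin λ = -0.500729, cos λ = 0.865604.
East component: ΔE = −sin λ·ΔX + cos λ·ΔY = −(-0.500729)(567.9) + (0.865604)(-616.2) = -249.02 m.
1° of latitude spans 111200 m; at latitude φ, 1° of longitude spans that × cos φ = 106851.5 m, so Δλ = -249.02 / 106851.5 × 3600 = -8.390″.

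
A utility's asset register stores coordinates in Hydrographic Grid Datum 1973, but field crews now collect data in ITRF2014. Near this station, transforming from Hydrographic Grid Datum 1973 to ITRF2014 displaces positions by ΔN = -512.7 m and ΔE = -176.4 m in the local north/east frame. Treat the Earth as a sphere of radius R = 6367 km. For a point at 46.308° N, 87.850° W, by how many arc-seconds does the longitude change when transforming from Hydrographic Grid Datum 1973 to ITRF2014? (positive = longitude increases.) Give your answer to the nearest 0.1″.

At latitude 46.308°, cos φ = 0.690781.
One radian of longitude at latitude φ spans R cos φ, so Δλ = ΔE / (R cos φ) = -176.4 / (6367000 × 0.690781) = -4.0107e-05 rad = -8.273″.

Δλ = -8.3″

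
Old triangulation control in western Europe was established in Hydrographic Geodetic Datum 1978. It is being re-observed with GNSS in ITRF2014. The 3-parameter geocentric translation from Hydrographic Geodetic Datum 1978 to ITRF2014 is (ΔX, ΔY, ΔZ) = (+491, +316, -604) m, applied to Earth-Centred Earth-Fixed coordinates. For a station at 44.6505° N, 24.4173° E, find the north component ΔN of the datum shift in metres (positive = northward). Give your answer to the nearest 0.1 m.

ΔN = -835.7 m

At φ = 44.6505°, λ = 24.4173°: sin φ = 0.702780, cos φ = 0.711407, sin λ = 0.413379, cos λ = 0.910559.
ΔN = −sin φ cos λ·ΔX − sin φ sin λ·ΔY + cos φ·ΔZ = −(0.702780)(0.910559)(491) − (0.702780)(0.413379)(316) + (0.711407)(-604) = -835.69 m.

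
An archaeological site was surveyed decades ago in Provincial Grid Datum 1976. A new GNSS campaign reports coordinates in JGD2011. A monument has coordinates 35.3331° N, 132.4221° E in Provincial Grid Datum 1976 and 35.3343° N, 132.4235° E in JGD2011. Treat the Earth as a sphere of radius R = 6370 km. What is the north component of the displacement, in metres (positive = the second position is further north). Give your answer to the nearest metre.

Δφ = 35.3343° − 35.3331° = +0.0012°; Δλ = 132.4235° − 132.4221° = +0.0014°.
1° along a meridian = πR/180 = 111177 m.
ΔN = Δφ × 111177 = 133.4 m; ΔE = Δλ × 111177 × cos(35.3331°) = +0.0014 × 111177 × 0.815804 = 127.0 m.

ΔN = 133 m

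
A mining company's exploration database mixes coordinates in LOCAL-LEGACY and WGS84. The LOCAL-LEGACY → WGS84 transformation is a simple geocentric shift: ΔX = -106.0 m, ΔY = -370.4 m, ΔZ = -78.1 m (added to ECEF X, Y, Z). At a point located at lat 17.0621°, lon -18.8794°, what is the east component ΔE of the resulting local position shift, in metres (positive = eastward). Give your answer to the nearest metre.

The local east axis at (φ, λ) is (−sin λ, cos λ, 0), so ΔE = −sin(-18.8794°)·(-106.0) + cos(-18.8794°)·(-370.4) = -384.77 m.

ΔE = -385 m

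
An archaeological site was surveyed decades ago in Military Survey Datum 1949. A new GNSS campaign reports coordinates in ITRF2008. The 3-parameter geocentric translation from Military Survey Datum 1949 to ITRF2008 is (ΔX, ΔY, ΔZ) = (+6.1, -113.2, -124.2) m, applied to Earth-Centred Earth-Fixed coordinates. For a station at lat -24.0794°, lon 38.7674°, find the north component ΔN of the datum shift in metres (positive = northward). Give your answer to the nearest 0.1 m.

ΔN = -140.4 m

At φ = -24.0794°, λ = 38.7674°: sin φ = -0.408002, cos φ = 0.912981, sin λ = 0.626160, cos λ = 0.779694.
ΔN = −sin φ cos λ·ΔX − sin φ sin λ·ΔY + cos φ·ΔZ = −(-0.408002)(0.779694)(6.1) − (-0.408002)(0.626160)(-113.2) + (0.912981)(-124.2) = -140.37 m.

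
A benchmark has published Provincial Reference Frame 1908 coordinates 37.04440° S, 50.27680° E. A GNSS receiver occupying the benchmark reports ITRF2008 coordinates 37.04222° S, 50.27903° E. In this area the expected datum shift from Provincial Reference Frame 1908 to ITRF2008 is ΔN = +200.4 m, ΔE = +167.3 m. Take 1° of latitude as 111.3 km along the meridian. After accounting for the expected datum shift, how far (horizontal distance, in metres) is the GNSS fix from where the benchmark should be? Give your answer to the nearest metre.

52 m

Observed coordinate differences: Δφ = +0.00218°, Δλ = +0.00223°.
Converting to metres (1° lat = 111300 m, cos φ = 0.798169): observed ΔN = 242.6 m, observed ΔE = 198.1 m.
Subtracting the expected shift leaves a residual of 242.6 − (200.4) = 42.2 m north and 198.1 − (167.3) = 30.8 m east.
Residual distance = √(42.2² + 30.8²) = 52.3 m.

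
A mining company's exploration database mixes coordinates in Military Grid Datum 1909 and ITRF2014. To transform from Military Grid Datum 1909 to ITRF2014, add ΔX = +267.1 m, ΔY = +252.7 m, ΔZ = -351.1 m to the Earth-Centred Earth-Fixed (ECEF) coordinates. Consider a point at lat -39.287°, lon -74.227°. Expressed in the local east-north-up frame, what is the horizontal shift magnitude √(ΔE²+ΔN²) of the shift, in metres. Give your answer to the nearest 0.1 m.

500.3 m

The local east axis at (φ, λ) is (−sin λ, cos λ, 0), so ΔE = −sin(-74.227°)·267.1 + cos(-74.227°)·252.7 = 325.73 m.
The local north axis is (−sin φ cos λ, −sin φ sin λ, cos φ), giving ΔN = 45.974 − 153.986 − 271.746 = -379.76 m.
Horizontal magnitude = √(ΔE² + ΔN²) = √(325.73² + (-379.76)²) = 500.32 m.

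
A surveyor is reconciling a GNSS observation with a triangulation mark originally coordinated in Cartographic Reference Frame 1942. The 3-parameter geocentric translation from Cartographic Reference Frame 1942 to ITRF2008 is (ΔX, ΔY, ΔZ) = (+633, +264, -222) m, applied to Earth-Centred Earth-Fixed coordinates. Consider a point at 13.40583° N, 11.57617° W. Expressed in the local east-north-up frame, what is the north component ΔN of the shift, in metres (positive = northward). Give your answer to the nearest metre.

The local north axis is (−sin φ cos λ, −sin φ sin λ, cos φ), giving ΔN = -143.774 + 12.283 − 215.951 = -347.44 m.

ΔN = -347 m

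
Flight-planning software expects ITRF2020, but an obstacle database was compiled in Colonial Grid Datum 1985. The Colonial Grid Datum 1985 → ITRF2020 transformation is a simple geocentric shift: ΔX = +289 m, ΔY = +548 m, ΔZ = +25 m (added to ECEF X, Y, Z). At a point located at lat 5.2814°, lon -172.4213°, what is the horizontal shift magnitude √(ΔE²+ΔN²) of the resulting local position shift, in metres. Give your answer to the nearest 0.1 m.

The local east axis at (φ, λ) is (−sin λ, cos λ, 0), so ΔE = −sin(-172.4213°)·289 + cos(-172.4213°)·548 = -505.10 m.
The local north axis is (−sin φ cos λ, −sin φ sin λ, cos φ), giving ΔN = 26.369 + 6.653 + 24.894 = 57.92 m.
Horizontal magnitude = √(ΔE² + ΔN²) = √((-505.10)² + 57.92²) = 508.41 m.

508.4 m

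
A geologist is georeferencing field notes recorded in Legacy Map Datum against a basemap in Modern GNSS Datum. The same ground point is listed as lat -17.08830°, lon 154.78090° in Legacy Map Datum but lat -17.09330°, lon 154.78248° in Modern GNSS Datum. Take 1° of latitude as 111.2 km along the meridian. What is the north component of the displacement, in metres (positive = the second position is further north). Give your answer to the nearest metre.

ΔN = -556 m

Δφ = -17.09330° − -17.08830° = -0.00500°; Δλ = 154.78248° − 154.78090° = +0.00158°.
ΔN = Δφ × 111200 = -556.0 m; ΔE = Δλ × 111200 × cos(-17.08830°) = +0.00158 × 111200 × 0.955853 = 167.9 m.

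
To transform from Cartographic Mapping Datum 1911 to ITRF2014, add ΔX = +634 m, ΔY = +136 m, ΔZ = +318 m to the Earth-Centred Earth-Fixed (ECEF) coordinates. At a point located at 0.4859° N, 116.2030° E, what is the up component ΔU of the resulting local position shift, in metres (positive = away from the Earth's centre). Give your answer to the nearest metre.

ΔU = -155 m

The local up (radial) axis is (cos φ cos λ, cos φ sin λ, sin φ), giving ΔU = -279.934 + 122.020 + 2.697 = -155.22 m.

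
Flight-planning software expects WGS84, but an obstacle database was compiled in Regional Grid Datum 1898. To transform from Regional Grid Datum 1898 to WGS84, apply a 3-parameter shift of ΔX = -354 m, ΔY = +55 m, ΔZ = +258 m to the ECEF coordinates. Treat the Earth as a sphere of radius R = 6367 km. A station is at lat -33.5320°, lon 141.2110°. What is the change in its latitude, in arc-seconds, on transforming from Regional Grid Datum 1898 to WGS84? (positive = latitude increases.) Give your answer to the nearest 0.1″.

sin φ = -0.552403, cos φ = 0.833577, sin λ = 0.626454, cos λ = -0.779458.
North component: ΔN = −sin φ cos λ·ΔX − sin φ sin λ·ΔY + cos φ·ΔZ = −(-0.552403)(-0.779458)(-354) − (-0.552403)(0.626454)(55) + (0.833577)(258) = 386.52 m.
1° of latitude spans πR/180 = 111125 m, so Δφ = 386.52 / 111125 × 3600 = 12.522″.

Δφ = 12.5″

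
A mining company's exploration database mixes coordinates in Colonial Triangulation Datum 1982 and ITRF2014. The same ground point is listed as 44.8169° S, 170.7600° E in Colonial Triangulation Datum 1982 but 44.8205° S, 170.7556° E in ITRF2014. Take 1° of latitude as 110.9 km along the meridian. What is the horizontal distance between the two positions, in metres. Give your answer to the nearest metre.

Δφ = -44.8205° − -44.8169° = -0.0036°; Δλ = 170.7556° − 170.7600° = -0.0044°.
ΔN = Δφ × 110900 = -399.2 m; ΔE = Δλ × 110900 × cos(-44.8169°) = -0.0044 × 110900 × 0.709363 = -346.1 m.
Distance = √(ΔE² + ΔN²) = √((-346.1)² + (-399.2)²) = 528.4 m.

528 m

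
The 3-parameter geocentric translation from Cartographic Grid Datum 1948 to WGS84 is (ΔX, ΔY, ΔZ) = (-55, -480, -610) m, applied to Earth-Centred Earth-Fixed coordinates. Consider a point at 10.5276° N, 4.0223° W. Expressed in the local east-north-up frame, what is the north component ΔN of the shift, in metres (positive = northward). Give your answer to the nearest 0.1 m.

The local north axis is (−sin φ cos λ, −sin φ sin λ, cos φ), giving ΔN = 10.024 − 6.152 − 599.732 = -595.86 m.

ΔN = -595.9 m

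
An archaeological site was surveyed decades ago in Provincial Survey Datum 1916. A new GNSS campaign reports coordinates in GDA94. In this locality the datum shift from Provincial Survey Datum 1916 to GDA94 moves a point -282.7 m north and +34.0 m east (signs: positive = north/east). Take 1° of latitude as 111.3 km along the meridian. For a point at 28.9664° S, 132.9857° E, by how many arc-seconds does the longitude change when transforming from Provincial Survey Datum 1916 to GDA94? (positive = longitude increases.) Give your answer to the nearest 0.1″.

At latitude -28.9664°, cos φ = 0.874904.
1° of longitude at this latitude = 111.3 × cos φ = 97.38 km, so Δλ = 34.0 / 97376.8 = 0.0003492° = 1.257″.

Δλ = 1.3″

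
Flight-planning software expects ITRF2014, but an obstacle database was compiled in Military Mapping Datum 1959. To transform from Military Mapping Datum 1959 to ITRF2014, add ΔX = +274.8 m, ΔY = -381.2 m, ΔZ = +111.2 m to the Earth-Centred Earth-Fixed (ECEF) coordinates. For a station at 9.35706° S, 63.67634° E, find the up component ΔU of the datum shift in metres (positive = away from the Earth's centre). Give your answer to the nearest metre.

ΔU = -235 m

At φ = -9.35706°, λ = 63.67634°: sin φ = -0.162587, cos φ = 0.986694, sin λ = 0.896303, cos λ = 0.443441.
ΔU = cos φ cos λ·ΔX + cos φ sin λ·ΔY + sin φ·ΔZ = (0.986694)(0.443441)(274.8) + (0.986694)(0.896303)(-381.2) + (-0.162587)(111.2) = -234.97 m.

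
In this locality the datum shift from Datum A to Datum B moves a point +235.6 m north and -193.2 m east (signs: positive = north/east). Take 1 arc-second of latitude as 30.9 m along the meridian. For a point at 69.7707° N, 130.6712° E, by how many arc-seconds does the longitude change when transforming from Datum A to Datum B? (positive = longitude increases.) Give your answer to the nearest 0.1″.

At latitude 69.7707°, cos φ = 0.345778.
1″ of longitude at this latitude = 30.90 × cos φ = 10.6845 m, so Δλ = -193.2 / 10.6845 = -18.082″.

Δλ = -18.1″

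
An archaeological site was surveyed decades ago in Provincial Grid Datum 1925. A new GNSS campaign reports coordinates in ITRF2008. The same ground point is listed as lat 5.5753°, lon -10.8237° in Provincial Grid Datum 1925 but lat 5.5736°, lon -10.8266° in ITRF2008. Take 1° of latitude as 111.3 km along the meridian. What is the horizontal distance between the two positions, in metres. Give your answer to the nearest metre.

373 m

Δφ = 5.5736° − 5.5753° = -0.0017°; Δλ = -10.8266° − -10.8237° = -0.0029°.
ΔN = Δφ × 111300 = -189.2 m; ΔE = Δλ × 111300 × cos(5.5753°) = -0.0029 × 111300 × 0.995269 = -321.2 m.
Distance = √(ΔE² + ΔN²) = √((-321.2)² + (-189.2)²) = 372.8 m.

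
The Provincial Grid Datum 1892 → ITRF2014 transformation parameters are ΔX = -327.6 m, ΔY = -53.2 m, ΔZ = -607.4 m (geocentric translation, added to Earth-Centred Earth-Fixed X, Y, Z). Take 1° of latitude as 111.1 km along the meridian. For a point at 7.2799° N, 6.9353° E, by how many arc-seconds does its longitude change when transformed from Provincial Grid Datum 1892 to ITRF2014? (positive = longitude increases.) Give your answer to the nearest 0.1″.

sin φ = 0.126717, cos φ = 0.991939, sin λ = 0.120748, cos λ = 0.992683.
East component: ΔE = −sin λ·ΔX + cos λ·ΔY = −(0.120748)(-327.6) + (0.992683)(-53.2) = -13.25 m.
1° of latitude spans 111100 m; at latitude φ, 1° of longitude spans that × cos φ = 110204.4 m, so Δλ = -13.25 / 110204.4 × 3600 = -0.433″.

Δλ = -0.4″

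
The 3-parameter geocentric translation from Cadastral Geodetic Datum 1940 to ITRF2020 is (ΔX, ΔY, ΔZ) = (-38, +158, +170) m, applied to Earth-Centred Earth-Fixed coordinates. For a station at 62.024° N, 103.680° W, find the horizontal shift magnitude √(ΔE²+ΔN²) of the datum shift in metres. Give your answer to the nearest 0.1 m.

The local east axis at (φ, λ) is (−sin λ, cos λ, 0), so ΔE = −sin(-103.680°)·(-38) + cos(-103.680°)·158 = -74.29 m.
The local north axis is (−sin φ cos λ, −sin φ sin λ, cos φ), giving ΔN = -7.937 + 135.578 + 79.747 = 207.39 m.
Horizontal magnitude = √(ΔE² + ΔN²) = √((-74.29)² + 207.39²) = 220.29 m.

220.3 m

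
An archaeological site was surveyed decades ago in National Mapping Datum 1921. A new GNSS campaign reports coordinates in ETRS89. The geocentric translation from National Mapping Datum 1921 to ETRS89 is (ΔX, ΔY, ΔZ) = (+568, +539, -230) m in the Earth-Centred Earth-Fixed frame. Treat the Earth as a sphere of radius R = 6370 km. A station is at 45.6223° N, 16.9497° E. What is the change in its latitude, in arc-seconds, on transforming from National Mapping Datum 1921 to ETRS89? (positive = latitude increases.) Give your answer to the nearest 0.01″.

sin φ = 0.714745, cos φ = 0.699385, sin λ = 0.291532, cos λ = 0.956561.
North component: ΔN = −sin φ cos λ·ΔX − sin φ sin λ·ΔY + cos φ·ΔZ = −(0.714745)(0.956561)(568) − (0.714745)(0.291532)(539) + (0.699385)(-230) = -661.51 m.
1° of latitude spans πR/180 = 111177 m, so Δφ = -661.51 / 111177 × 3600 = -21.420″.

Δφ = -21.42″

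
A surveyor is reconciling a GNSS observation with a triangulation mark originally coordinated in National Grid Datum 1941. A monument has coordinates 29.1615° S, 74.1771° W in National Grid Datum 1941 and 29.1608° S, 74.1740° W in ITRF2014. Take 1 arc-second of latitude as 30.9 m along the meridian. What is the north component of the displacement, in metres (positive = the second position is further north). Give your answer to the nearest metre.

ΔN = 78 m

Δφ = -29.1608° − -29.1615° = +0.0007°; Δλ = -74.1740° − -74.1771° = +0.0031°.
1° of latitude = 3600 × 30.90 = 111240 m.
ΔN = Δφ × 111240 = 77.9 m; ΔE = Δλ × 111240 × cos(-29.1615°) = +0.0031 × 111240 × 0.873250 = 301.1 m.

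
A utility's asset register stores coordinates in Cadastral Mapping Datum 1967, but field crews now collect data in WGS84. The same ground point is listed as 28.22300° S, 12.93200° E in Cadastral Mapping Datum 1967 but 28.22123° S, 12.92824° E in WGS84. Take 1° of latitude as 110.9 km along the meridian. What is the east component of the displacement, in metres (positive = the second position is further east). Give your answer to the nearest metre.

ΔE = -367 m

Δφ = -28.22123° − -28.22300° = +0.00177°; Δλ = 12.92824° − 12.93200° = -0.00376°.
ΔN = Δφ × 110900 = 196.3 m; ΔE = Δλ × 110900 × cos(-28.22300°) = -0.00376 × 110900 × 0.881114 = -367.4 m.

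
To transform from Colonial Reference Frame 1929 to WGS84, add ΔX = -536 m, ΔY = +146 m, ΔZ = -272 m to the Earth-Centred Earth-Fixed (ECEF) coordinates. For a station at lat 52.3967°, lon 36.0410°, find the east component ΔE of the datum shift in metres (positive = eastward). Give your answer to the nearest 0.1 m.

ΔE = 433.4 m

The local east axis at (φ, λ) is (−sin λ, cos λ, 0), so ΔE = −sin(36.0410°)·(-536) + cos(36.0410°)·146 = 433.42 m.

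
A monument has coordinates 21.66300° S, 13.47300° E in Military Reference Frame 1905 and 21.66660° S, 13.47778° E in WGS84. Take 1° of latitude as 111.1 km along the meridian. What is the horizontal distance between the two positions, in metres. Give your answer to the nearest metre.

635 m

Δφ = -21.66660° − -21.66300° = -0.00360°; Δλ = 13.47778° − 13.47300° = +0.00478°.
ΔN = Δφ × 111100 = -400.0 m; ΔE = Δλ × 111100 × cos(-21.66300°) = +0.00478 × 111100 × 0.929371 = 493.5 m.
Distance = √(ΔE² + ΔN²) = √(493.5² + (-400.0)²) = 635.3 m.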